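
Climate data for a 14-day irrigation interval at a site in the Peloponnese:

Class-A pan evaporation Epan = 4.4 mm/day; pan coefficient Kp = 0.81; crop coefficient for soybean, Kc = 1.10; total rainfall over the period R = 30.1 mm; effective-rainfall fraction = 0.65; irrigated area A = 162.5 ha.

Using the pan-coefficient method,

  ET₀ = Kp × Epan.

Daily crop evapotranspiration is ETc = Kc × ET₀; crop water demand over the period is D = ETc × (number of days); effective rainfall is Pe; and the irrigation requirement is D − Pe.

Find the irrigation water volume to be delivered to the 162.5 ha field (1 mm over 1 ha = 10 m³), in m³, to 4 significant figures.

ET₀ = 0.81 × 4.4 = 3.5640 mm/d
ETc = Kc × ET₀ = 1.10 × 3.5640 = 3.9204 mm/d
Crop demand D = ETc × 14 d = 3.9204 × 14 = 54.886 mm
Pe = 0.65 × 30.1 = 19.565 mm
D − Pe = 54.886 − 19.565 = 35.321 mm
Volume = 35.321 mm × 162.5 ha × 10 = 57396.6 m³

57400 m³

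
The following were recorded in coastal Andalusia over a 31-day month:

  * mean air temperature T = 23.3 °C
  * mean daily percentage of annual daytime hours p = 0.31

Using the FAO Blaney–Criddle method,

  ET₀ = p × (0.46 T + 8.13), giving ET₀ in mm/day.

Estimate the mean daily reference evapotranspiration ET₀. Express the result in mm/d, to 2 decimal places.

ET₀ = 0.31 × (0.46 × 23.3 + 8.13) = 0.31 × 18.848 = 5.8429 mm/d

5.84 mm/d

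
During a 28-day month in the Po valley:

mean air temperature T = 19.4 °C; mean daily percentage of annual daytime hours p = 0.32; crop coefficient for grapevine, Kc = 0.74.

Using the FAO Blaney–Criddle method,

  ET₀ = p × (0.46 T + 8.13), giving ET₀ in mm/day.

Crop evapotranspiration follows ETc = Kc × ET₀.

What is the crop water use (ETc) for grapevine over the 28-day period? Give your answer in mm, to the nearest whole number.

ET₀ = 0.32 × (0.46 × 19.4 + 8.13) = 0.32 × 17.054 = 5.4573 mm/d
ETc = Kc × ET₀ = 0.74 × 5.4573 = 4.0384 mm/d
Over 28 days: 4.0384 × 28 = 113.075 mm

113 mm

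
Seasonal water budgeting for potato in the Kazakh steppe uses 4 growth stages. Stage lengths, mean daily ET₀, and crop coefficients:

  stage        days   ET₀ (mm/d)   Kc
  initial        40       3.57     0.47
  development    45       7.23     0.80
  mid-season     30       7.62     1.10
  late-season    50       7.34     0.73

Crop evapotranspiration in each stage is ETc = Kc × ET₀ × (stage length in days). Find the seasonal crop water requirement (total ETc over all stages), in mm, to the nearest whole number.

initial: 0.47 × 3.57 × 40 = 67.12 mm
development: 0.80 × 7.23 × 45 = 260.28 mm
mid-season: 1.10 × 7.62 × 30 = 251.46 mm
late-season: 0.73 × 7.34 × 50 = 267.91 mm
Seasonal total = 846.77 mm

847 mm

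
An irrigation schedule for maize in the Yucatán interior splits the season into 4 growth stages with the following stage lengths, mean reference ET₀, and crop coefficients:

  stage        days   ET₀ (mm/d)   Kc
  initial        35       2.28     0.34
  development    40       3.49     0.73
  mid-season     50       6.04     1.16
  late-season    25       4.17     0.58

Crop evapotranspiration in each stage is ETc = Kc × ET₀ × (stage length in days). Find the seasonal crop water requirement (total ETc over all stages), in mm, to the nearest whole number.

540 mm

initial: 0.34 × 2.28 × 35 = 27.13 mm
development: 0.73 × 3.49 × 40 = 101.91 mm
mid-season: 1.16 × 6.04 × 50 = 350.32 mm
late-season: 0.58 × 4.17 × 25 = 60.47 mm
Seasonal total = 539.83 mm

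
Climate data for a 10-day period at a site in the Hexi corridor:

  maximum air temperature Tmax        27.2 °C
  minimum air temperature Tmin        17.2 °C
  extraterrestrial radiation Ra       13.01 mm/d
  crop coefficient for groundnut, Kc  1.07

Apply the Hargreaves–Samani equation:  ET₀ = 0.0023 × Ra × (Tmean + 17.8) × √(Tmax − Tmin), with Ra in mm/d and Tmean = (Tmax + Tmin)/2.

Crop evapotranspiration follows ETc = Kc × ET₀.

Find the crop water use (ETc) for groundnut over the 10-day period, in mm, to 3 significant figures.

40.5 mm

Tmean = (27.2 + 17.2)/2 = 22.20 °C
ET₀ = 0.0023 × 13.01 × (22.20 + 17.8) × √10.0 = 0.0023 × 13.01 × 40.00 × 3.1623 = 3.7850 mm/d
ETc = Kc × ET₀ = 1.07 × 3.7850 = 4.0500 mm/d
Over 10 days: 4.0500 × 10 = 40.500 mm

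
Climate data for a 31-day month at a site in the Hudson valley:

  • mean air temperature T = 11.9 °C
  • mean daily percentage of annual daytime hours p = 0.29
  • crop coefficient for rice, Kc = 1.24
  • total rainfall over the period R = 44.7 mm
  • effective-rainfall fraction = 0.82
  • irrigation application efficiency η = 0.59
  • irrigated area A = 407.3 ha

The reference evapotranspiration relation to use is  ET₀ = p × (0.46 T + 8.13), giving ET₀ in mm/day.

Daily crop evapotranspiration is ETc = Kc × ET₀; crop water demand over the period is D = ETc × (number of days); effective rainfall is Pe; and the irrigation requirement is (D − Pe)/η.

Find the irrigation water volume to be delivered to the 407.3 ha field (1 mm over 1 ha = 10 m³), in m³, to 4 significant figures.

ET₀ = 0.29 × (0.46 × 11.9 + 8.13) = 0.29 × 13.604 = 3.9452 mm/d
ETc = Kc × ET₀ = 1.24 × 3.9452 = 4.8920 mm/d
Crop demand D = ETc × 31 d = 4.8920 × 31 = 151.652 mm
Pe = 0.82 × 44.7 = 36.654 mm
D − Pe = 151.652 − 36.654 = 114.998 mm
Gross irrigation = 114.998 / 0.59 = 194.912 mm
Volume = 194.912 mm × 407.3 ha × 10 = 793876.6 m³

793900 m³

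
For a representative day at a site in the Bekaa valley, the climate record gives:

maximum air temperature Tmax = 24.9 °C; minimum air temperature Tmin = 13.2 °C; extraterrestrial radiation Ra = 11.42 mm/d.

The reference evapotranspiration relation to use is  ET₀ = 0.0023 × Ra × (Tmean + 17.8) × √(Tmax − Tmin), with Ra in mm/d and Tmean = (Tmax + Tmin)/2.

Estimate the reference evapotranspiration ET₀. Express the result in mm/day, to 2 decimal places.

Tmean = (24.9 + 13.2)/2 = 19.05 °C
ET₀ = 0.0023 × 11.42 × (19.05 + 17.8) × √11.7 = 0.0023 × 11.42 × 36.85 × 3.4205 = 3.3107 mm/d

3.31 mm/day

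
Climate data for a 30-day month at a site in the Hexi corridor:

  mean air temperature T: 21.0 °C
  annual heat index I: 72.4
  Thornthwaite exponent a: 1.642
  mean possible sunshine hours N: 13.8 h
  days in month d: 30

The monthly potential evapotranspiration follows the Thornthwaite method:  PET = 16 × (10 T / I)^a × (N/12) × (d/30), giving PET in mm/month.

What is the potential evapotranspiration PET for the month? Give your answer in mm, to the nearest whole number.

106 mm

10T/I = 10 × 21.0 / 72.4 = 2.9006
(10T/I)^a = 2.9006^1.642 = 5.7465
Uncorrected PET = 16 × 5.7465 = 91.944 mm
Correction = (N/12)(d/30) = (13.8/12)(30/30) = 1.1500
PET = 91.944 × 1.1500 = 105.736 mm/month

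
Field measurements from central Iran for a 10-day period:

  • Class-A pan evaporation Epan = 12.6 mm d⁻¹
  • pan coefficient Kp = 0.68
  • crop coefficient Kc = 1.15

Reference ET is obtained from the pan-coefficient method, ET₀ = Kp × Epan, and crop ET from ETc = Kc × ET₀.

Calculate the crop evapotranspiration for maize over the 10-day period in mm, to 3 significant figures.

ET₀ = 0.68 × 12.6 = 8.5680 mm/d
ETc = Kc × ET₀ = 1.15 × 8.5680 = 9.8532 mm/d
Over 10 days: 9.8532 × 10 = 98.532 mm

98.5 mm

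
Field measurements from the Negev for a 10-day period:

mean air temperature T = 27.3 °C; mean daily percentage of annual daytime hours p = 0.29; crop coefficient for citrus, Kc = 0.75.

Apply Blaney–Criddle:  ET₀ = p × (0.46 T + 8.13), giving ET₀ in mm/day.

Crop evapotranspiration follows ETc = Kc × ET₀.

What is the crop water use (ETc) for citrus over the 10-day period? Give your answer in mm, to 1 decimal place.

ET₀ = 0.29 × (0.46 × 27.3 + 8.13) = 0.29 × 20.688 = 5.9995 mm/d
ETc = Kc × ET₀ = 0.75 × 5.9995 = 4.4996 mm/d
Over 10 days: 4.4996 × 10 = 44.996 mm

45.0 mm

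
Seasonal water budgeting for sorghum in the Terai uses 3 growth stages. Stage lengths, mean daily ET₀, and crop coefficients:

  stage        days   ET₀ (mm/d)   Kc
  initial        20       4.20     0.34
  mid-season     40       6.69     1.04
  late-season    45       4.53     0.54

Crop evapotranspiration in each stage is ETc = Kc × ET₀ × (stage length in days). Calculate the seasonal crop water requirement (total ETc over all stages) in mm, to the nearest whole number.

417 mm

initial: 0.34 × 4.20 × 20 = 28.56 mm
mid-season: 1.04 × 6.69 × 40 = 278.30 mm
late-season: 0.54 × 4.53 × 45 = 110.08 mm
Seasonal total = 416.94 mm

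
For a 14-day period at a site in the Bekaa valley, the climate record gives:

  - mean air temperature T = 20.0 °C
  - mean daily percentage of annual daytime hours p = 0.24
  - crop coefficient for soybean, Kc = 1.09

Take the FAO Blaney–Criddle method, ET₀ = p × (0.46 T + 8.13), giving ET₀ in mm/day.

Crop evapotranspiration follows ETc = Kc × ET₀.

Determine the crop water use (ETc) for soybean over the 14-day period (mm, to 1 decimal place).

ET₀ = 0.24 × (0.46 × 20.0 + 8.13) = 0.24 × 17.330 = 4.1592 mm/d
ETc = Kc × ET₀ = 1.09 × 4.1592 = 4.5335 mm/d
Over 14 days: 4.5335 × 14 = 63.469 mm

63.5 mm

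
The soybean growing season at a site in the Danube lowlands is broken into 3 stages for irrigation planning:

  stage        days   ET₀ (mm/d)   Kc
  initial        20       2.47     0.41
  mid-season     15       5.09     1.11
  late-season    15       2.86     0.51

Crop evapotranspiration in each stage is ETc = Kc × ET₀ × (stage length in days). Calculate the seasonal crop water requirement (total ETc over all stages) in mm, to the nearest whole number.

127 mm

initial: 0.41 × 2.47 × 20 = 20.25 mm
mid-season: 1.11 × 5.09 × 15 = 84.75 mm
late-season: 0.51 × 2.86 × 15 = 21.88 mm
Seasonal total = 126.88 mm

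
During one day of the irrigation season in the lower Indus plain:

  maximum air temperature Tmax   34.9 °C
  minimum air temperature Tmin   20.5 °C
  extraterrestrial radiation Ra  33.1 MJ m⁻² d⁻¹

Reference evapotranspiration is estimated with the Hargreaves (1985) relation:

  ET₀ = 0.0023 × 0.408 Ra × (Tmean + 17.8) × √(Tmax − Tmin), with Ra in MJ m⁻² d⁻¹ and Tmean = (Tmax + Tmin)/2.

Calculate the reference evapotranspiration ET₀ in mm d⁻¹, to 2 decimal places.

Tmean = (34.9 + 20.5)/2 = 27.70 °C
0.408 Ra = 0.408 × 33.1 = 13.5048 mm/d equivalent
ET₀ = 0.0023 × 13.5048 × (27.70 + 17.8) × √14.4 = 0.0023 × 13.5048 × 45.50 × 3.7947 = 5.3630 mm/d

5.36 mm d⁻¹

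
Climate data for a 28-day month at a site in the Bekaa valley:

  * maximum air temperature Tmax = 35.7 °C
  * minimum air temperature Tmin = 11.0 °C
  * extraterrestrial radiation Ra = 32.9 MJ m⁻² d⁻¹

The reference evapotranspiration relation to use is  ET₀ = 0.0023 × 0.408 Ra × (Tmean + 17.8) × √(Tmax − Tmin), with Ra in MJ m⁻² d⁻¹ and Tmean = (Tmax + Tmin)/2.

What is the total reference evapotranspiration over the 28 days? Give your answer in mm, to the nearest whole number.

Tmean = (35.7 + 11.0)/2 = 23.35 °C
0.408 Ra = 0.408 × 32.9 = 13.4232 mm/d equivalent
ET₀ = 0.0023 × 13.4232 × (23.35 + 17.8) × √24.7 = 0.0023 × 13.4232 × 41.15 × 4.9699 = 6.3140 mm/d
Over 28 days: 6.3140 × 28 = 176.792 mm

177 mm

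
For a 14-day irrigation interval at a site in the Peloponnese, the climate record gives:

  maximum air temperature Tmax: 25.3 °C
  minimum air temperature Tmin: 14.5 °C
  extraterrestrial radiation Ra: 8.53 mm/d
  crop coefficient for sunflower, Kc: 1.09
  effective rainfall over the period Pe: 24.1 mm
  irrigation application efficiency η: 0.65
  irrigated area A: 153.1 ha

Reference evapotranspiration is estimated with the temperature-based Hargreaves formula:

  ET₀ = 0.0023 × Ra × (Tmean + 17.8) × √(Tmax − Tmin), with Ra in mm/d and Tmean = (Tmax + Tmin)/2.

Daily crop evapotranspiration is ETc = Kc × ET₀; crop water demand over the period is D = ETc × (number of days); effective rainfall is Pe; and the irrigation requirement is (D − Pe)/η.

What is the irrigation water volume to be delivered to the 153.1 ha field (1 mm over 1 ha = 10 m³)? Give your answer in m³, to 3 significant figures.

30600 m³

Tmean = (25.3 + 14.5)/2 = 19.90 °C
ET₀ = 0.0023 × 8.53 × (19.90 + 17.8) × √10.8 = 0.0023 × 8.53 × 37.70 × 3.2863 = 2.4307 mm/d
ETc = Kc × ET₀ = 1.09 × 2.4307 = 2.6495 mm/d
Crop demand D = ETc × 14 d = 2.6495 × 14 = 37.093 mm
D − Pe = 37.093 − 24.1 = 12.993 mm
Gross irrigation = 12.993 / 0.65 = 19.989 mm
Volume = 19.989 mm × 153.1 ha × 10 = 30603.2 m³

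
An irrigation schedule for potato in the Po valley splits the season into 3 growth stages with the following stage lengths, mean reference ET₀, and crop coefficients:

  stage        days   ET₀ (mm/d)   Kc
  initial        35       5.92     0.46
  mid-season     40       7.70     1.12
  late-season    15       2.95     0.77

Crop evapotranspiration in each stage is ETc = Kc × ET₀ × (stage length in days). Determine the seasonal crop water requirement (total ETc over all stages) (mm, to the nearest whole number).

474 mm

initial: 0.46 × 5.92 × 35 = 95.31 mm
mid-season: 1.12 × 7.70 × 40 = 344.96 mm
late-season: 0.77 × 2.95 × 15 = 34.07 mm
Seasonal total = 474.34 mm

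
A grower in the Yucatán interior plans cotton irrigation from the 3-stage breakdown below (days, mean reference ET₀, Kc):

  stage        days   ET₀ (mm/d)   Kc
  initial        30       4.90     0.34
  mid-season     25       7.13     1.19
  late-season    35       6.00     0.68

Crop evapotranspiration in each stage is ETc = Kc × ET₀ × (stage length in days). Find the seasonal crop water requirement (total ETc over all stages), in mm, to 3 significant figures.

initial: 0.34 × 4.90 × 30 = 49.98 mm
mid-season: 1.19 × 7.13 × 25 = 212.12 mm
late-season: 0.68 × 6.00 × 35 = 142.80 mm
Seasonal total = 404.90 mm

405 mm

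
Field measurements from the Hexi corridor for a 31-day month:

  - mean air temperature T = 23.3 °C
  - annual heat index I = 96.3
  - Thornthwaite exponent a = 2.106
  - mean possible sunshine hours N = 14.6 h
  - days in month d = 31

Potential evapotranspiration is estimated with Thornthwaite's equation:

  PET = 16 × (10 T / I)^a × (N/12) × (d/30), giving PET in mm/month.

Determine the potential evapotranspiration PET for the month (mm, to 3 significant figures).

10T/I = 10 × 23.3 / 96.3 = 2.4195
(10T/I)^a = 2.4195^2.106 = 6.4287
Uncorrected PET = 16 × 6.4287 = 102.859 mm
Correction = (N/12)(d/30) = (14.6/12)(31/30) = 1.2572
PET = 102.859 × 1.2572 = 129.314 mm/month

129 mm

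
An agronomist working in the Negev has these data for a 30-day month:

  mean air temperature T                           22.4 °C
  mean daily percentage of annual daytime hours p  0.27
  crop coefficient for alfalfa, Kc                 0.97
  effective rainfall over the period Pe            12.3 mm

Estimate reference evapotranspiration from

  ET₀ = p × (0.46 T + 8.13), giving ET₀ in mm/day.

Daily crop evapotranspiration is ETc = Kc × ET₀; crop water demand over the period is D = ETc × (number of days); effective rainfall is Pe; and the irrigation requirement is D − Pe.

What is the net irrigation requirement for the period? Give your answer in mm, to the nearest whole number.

ET₀ = 0.27 × (0.46 × 22.4 + 8.13) = 0.27 × 18.434 = 4.9772 mm/d
ETc = Kc × ET₀ = 0.97 × 4.9772 = 4.8279 mm/d
Crop demand D = ETc × 30 d = 4.8279 × 30 = 144.837 mm
D − Pe = 144.837 − 12.3 = 132.537 mm

133 mm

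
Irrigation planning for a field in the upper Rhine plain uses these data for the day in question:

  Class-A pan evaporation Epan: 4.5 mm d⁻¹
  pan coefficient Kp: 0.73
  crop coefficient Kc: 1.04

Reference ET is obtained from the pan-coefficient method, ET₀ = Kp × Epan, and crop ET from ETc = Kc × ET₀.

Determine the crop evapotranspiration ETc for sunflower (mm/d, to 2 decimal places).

ET₀ = 0.73 × 4.5 = 3.2850 mm/d
ETc = Kc × ET₀ = 1.04 × 3.2850 = 3.4164 mm/d

3.42 mm/d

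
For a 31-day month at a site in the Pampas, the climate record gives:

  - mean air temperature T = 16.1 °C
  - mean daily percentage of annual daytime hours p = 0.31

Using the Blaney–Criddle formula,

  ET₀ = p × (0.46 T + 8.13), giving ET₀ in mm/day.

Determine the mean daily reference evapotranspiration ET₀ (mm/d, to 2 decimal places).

ET₀ = 0.31 × (0.46 × 16.1 + 8.13) = 0.31 × 15.536 = 4.8162 mm/d

4.82 mm/d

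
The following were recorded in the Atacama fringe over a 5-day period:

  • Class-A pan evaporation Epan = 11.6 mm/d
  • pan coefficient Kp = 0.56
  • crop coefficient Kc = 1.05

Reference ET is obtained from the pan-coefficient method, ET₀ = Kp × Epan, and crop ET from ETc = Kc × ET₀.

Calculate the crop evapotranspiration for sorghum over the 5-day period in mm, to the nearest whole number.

34 mm

ET₀ = 0.56 × 11.6 = 6.4960 mm/d
ETc = Kc × ET₀ = 1.05 × 6.4960 = 6.8208 mm/d
Over 5 days: 6.8208 × 5 = 34.104 mm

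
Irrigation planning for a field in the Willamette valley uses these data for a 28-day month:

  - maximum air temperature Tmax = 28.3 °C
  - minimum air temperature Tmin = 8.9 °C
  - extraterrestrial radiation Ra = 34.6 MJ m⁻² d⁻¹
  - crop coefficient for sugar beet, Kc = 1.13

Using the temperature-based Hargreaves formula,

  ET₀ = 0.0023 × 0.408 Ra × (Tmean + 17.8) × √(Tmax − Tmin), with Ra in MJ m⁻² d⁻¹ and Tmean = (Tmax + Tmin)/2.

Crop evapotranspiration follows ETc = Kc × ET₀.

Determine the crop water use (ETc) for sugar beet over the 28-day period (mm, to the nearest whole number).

Tmean = (28.3 + 8.9)/2 = 18.60 °C
0.408 Ra = 0.408 × 34.6 = 14.1168 mm/d equivalent
ET₀ = 0.0023 × 14.1168 × (18.60 + 17.8) × √19.4 = 0.0023 × 14.1168 × 36.40 × 4.4045 = 5.2055 mm/d
ETc = Kc × ET₀ = 1.13 × 5.2055 = 5.8822 mm/d
Over 28 days: 5.8822 × 28 = 164.702 mm

165 mm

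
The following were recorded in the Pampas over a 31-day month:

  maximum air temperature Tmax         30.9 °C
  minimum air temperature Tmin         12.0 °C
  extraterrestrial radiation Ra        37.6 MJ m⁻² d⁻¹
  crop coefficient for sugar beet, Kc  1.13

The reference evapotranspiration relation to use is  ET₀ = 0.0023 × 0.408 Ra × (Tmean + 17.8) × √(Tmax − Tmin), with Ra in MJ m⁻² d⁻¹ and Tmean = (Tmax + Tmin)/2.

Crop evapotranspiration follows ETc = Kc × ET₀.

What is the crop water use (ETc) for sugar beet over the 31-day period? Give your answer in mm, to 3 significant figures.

211 mm

Tmean = (30.9 + 12.0)/2 = 21.45 °C
0.408 Ra = 0.408 × 37.6 = 15.3408 mm/d equivalent
ET₀ = 0.0023 × 15.3408 × (21.45 + 17.8) × √18.9 = 0.0023 × 15.3408 × 39.25 × 4.3474 = 6.0207 mm/d
ETc = Kc × ET₀ = 1.13 × 6.0207 = 6.8034 mm/d
Over 31 days: 6.8034 × 31 = 210.905 mm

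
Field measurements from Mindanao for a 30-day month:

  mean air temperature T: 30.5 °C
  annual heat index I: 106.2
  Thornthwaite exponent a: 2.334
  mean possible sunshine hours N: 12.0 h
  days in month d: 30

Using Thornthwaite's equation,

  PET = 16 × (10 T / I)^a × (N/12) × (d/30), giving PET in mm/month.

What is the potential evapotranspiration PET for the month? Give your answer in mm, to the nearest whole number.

10T/I = 10 × 30.5 / 106.2 = 2.8719
(10T/I)^a = 2.8719^2.334 = 11.7319
Uncorrected PET = 16 × 11.7319 = 187.710 mm
Correction = (N/12)(d/30) = (12.0/12)(30/30) = 1.0000
PET = 187.710 × 1.0000 = 187.710 mm/month

188 mm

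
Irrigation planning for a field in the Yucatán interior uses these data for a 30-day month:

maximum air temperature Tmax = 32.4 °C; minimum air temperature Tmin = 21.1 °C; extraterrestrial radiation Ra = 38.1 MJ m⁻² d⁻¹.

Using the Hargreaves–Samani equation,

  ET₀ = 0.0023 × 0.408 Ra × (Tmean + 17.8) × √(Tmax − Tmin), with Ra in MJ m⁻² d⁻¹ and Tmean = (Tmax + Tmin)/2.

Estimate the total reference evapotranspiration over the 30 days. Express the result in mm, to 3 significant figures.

161 mm

Tmean = (32.4 + 21.1)/2 = 26.75 °C
0.408 Ra = 0.408 × 38.1 = 15.5448 mm/d equivalent
ET₀ = 0.0023 × 15.5448 × (26.75 + 17.8) × √11.3 = 0.0023 × 15.5448 × 44.55 × 3.3615 = 5.3542 mm/d
Over 30 days: 5.3542 × 30 = 160.626 mm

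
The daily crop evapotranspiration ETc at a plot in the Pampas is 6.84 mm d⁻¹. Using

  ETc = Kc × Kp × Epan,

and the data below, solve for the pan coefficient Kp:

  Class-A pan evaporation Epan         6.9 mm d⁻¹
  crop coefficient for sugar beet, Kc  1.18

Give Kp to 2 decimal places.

ETc = Kc × Kp × Epan  ⇒  Kp = ETc / (Kc × Epan)
Kp = 6.84 / (1.18 × 6.9) = 6.84 / 8.142 = 0.8401

0.84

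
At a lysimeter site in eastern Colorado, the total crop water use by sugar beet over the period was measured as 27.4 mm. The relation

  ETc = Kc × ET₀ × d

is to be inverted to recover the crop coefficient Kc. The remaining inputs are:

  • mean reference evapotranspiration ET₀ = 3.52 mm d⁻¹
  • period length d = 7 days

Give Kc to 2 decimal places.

ETc = Kc × ET₀ × d  ⇒  Kc = ETc / (ET₀ × d)
Kc = 27.4 / (3.52 × 7) = 27.4 / 24.64 = 1.1120

1.11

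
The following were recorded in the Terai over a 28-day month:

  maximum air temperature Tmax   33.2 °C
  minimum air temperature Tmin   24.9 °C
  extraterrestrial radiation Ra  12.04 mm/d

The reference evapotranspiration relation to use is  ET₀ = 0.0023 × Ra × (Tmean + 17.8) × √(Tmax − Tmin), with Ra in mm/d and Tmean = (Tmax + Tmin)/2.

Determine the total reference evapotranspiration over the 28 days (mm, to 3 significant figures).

105 mm

Tmean = (33.2 + 24.9)/2 = 29.05 °C
ET₀ = 0.0023 × 12.04 × (29.05 + 17.8) × √8.3 = 0.0023 × 12.04 × 46.85 × 2.8810 = 3.7377 mm/d
Over 28 days: 3.7377 × 28 = 104.656 mm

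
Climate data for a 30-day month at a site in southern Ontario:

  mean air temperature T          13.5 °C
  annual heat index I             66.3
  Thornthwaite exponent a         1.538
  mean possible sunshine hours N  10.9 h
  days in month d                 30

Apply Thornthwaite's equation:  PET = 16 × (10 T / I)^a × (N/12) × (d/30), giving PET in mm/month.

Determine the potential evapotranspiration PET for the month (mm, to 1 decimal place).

43.4 mm

10T/I = 10 × 13.5 / 66.3 = 2.0362
(10T/I)^a = 2.0362^1.538 = 2.9851
Uncorrected PET = 16 × 2.9851 = 47.762 mm
Correction = (N/12)(d/30) = (10.9/12)(30/30) = 0.9083
PET = 47.762 × 0.9083 = 43.382 mm/month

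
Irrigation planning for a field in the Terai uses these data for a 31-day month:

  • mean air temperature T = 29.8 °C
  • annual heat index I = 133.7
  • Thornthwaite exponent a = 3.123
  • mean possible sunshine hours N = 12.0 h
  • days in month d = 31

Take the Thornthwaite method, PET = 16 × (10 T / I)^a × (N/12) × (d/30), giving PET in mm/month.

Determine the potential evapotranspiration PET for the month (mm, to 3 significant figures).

202 mm

10T/I = 10 × 29.8 / 133.7 = 2.2289
(10T/I)^a = 2.2289^3.123 = 12.2204
Uncorrected PET = 16 × 12.2204 = 195.526 mm
Correction = (N/12)(d/30) = (12.0/12)(31/30) = 1.0333
PET = 195.526 × 1.0333 = 202.037 mm/month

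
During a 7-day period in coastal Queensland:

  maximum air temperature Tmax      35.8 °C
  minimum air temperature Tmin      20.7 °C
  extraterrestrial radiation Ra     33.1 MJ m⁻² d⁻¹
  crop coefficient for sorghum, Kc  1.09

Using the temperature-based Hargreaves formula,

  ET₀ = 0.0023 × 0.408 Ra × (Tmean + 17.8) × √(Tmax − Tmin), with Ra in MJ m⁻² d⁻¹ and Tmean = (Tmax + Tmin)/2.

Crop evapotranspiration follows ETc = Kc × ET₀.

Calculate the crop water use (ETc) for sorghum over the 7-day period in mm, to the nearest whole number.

Tmean = (35.8 + 20.7)/2 = 28.25 °C
0.408 Ra = 0.408 × 33.1 = 13.5048 mm/d equivalent
ET₀ = 0.0023 × 13.5048 × (28.25 + 17.8) × √15.1 = 0.0023 × 13.5048 × 46.05 × 3.8859 = 5.5582 mm/d
ETc = Kc × ET₀ = 1.09 × 5.5582 = 6.0584 mm/d
Over 7 days: 6.0584 × 7 = 42.409 mm

42 mm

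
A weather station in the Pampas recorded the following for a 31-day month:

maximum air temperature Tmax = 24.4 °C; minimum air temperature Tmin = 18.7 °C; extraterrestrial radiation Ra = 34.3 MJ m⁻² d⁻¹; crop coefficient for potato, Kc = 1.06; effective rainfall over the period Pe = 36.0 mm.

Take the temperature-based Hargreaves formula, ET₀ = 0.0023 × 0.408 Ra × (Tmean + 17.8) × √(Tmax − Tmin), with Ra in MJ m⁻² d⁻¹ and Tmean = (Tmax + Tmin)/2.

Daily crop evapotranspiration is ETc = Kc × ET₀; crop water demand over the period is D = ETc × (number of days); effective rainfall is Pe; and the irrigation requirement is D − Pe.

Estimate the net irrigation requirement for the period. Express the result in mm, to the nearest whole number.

63 mm

Tmean = (24.4 + 18.7)/2 = 21.55 °C
0.408 Ra = 0.408 × 34.3 = 13.9944 mm/d equivalent
ET₀ = 0.0023 × 13.9944 × (21.55 + 17.8) × √5.7 = 0.0023 × 13.9944 × 39.35 × 2.3875 = 3.0239 mm/d
ETc = Kc × ET₀ = 1.06 × 3.0239 = 3.2053 mm/d
Crop demand D = ETc × 31 d = 3.2053 × 31 = 99.364 mm
D − Pe = 99.364 − 36.0 = 63.364 mm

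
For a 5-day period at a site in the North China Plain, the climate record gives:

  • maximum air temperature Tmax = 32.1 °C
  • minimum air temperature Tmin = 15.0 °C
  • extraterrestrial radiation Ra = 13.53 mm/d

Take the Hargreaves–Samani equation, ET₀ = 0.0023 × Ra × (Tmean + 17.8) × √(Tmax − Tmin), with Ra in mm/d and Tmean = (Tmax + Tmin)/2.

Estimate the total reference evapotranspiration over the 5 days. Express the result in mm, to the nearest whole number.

Tmean = (32.1 + 15.0)/2 = 23.55 °C
ET₀ = 0.0023 × 13.53 × (23.55 + 17.8) × √17.1 = 0.0023 × 13.53 × 41.35 × 4.1352 = 5.3211 mm/d
Over 5 days: 5.3211 × 5 = 26.606 mm

27 mm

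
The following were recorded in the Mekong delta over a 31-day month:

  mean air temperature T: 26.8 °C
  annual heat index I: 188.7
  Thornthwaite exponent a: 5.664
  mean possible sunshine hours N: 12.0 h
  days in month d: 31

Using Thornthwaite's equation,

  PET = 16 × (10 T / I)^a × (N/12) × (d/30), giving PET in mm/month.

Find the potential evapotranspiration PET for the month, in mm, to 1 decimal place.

10T/I = 10 × 26.8 / 188.7 = 1.4202
(10T/I)^a = 1.4202^5.664 = 7.2930
Uncorrected PET = 16 × 7.2930 = 116.688 mm
Correction = (N/12)(d/30) = (12.0/12)(31/30) = 1.0333
PET = 116.688 × 1.0333 = 120.574 mm/month

120.6 mm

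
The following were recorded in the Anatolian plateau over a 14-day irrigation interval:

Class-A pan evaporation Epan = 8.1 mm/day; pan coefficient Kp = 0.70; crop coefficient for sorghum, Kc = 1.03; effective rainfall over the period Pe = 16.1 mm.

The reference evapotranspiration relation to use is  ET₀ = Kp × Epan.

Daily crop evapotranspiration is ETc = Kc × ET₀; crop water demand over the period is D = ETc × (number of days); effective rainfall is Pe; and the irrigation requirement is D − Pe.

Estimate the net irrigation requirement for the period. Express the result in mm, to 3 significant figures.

65.7 mm

ET₀ = 0.70 × 8.1 = 5.6700 mm/d
ETc = Kc × ET₀ = 1.03 × 5.6700 = 5.8401 mm/d
Crop demand D = ETc × 14 d = 5.8401 × 14 = 81.761 mm
D − Pe = 81.761 − 16.1 = 65.661 mm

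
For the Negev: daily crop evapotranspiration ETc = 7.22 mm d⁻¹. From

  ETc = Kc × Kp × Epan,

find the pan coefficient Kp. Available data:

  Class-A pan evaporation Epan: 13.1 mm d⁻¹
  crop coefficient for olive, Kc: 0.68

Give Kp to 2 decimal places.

0.81

ETc = Kc × Kp × Epan  ⇒  Kp = ETc / (Kc × Epan)
Kp = 7.22 / (0.68 × 13.1) = 7.22 / 8.908 = 0.8105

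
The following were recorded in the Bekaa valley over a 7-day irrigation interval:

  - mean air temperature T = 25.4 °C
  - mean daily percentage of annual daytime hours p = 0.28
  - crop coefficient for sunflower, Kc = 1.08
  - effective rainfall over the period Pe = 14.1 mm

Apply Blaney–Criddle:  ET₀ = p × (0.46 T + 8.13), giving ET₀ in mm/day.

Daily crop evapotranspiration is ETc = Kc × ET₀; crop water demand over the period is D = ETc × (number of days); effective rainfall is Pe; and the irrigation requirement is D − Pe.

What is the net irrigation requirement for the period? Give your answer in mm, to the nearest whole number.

ET₀ = 0.28 × (0.46 × 25.4 + 8.13) = 0.28 × 19.814 = 5.5479 mm/d
ETc = Kc × ET₀ = 1.08 × 5.5479 = 5.9917 mm/d
Crop demand D = ETc × 7 d = 5.9917 × 7 = 41.942 mm
D − Pe = 41.942 − 14.1 = 27.842 mm

28 mm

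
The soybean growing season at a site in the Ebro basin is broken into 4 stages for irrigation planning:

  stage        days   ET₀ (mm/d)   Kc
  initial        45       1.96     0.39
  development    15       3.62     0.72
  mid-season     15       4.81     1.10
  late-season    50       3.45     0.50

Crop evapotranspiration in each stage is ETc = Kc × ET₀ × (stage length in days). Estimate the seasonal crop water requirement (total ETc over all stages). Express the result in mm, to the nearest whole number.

239 mm

initial: 0.39 × 1.96 × 45 = 34.40 mm
development: 0.72 × 3.62 × 15 = 39.10 mm
mid-season: 1.10 × 4.81 × 15 = 79.37 mm
late-season: 0.50 × 3.45 × 50 = 86.25 mm
Seasonal total = 239.12 mm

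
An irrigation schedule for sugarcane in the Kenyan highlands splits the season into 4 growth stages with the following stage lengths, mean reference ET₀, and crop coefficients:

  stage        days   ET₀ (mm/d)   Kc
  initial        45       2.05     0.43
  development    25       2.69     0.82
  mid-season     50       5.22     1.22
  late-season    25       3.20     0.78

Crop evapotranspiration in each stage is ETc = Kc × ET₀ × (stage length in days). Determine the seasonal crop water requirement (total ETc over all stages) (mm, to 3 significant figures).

476 mm

initial: 0.43 × 2.05 × 45 = 39.67 mm
development: 0.82 × 2.69 × 25 = 55.15 mm
mid-season: 1.22 × 5.22 × 50 = 318.42 mm
late-season: 0.78 × 3.20 × 25 = 62.40 mm
Seasonal total = 475.64 mm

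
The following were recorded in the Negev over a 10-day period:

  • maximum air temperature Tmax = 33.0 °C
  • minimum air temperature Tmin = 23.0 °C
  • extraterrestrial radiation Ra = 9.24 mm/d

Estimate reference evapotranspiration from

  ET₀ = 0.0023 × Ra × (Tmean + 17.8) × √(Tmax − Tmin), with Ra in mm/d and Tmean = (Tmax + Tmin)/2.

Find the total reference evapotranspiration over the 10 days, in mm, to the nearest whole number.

31 mm

Tmean = (33.0 + 23.0)/2 = 28.00 °C
ET₀ = 0.0023 × 9.24 × (28.00 + 17.8) × √10.0 = 0.0023 × 9.24 × 45.80 × 3.1623 = 3.0780 mm/d
Over 10 days: 3.0780 × 10 = 30.780 mm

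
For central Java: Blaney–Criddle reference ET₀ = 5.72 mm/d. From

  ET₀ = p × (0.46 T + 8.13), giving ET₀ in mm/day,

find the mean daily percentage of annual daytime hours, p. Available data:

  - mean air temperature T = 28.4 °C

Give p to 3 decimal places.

p = ET₀ / (0.46 T + 8.13) = 5.72 / (0.46 × 28.4 + 8.13) = 5.72 / 21.194 = 0.2699

0.270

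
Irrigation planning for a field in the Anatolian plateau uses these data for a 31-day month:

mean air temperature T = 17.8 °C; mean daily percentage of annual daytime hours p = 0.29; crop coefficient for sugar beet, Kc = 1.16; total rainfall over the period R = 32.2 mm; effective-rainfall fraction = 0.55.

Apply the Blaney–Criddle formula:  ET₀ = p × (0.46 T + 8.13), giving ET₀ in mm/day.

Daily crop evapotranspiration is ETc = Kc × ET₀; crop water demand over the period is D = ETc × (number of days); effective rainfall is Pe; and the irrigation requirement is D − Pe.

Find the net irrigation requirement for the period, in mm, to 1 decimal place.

152.5 mm

ET₀ = 0.29 × (0.46 × 17.8 + 8.13) = 0.29 × 16.318 = 4.7322 mm/d
ETc = Kc × ET₀ = 1.16 × 4.7322 = 5.4894 mm/d
Crop demand D = ETc × 31 d = 5.4894 × 31 = 170.171 mm
Pe = 0.55 × 32.2 = 17.710 mm
D − Pe = 170.171 − 17.710 = 152.461 mm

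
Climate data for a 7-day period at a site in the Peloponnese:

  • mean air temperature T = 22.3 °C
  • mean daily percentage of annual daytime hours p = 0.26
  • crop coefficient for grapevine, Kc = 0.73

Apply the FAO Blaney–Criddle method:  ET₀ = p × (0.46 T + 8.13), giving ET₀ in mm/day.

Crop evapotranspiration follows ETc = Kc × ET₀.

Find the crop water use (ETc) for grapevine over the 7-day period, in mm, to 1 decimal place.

ET₀ = 0.26 × (0.46 × 22.3 + 8.13) = 0.26 × 18.388 = 4.7809 mm/d
ETc = Kc × ET₀ = 0.73 × 4.7809 = 3.4901 mm/d
Over 7 days: 3.4901 × 7 = 24.431 mm

24.4 mm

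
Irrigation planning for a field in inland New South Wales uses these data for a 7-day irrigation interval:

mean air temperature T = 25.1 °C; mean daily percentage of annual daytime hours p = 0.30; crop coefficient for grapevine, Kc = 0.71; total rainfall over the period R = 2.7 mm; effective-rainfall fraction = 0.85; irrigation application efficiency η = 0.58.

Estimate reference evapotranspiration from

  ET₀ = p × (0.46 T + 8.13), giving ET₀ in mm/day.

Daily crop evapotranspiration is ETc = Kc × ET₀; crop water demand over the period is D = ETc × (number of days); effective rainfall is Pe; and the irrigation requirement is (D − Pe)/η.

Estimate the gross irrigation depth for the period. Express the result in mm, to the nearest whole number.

ET₀ = 0.30 × (0.46 × 25.1 + 8.13) = 0.30 × 19.676 = 5.9028 mm/d
ETc = Kc × ET₀ = 0.71 × 5.9028 = 4.1910 mm/d
Crop demand D = ETc × 7 d = 4.1910 × 7 = 29.337 mm
Pe = 0.85 × 2.7 = 2.295 mm
D − Pe = 29.337 − 2.295 = 27.042 mm
Gross irrigation = 27.042 / 0.58 = 46.624 mm

47 mm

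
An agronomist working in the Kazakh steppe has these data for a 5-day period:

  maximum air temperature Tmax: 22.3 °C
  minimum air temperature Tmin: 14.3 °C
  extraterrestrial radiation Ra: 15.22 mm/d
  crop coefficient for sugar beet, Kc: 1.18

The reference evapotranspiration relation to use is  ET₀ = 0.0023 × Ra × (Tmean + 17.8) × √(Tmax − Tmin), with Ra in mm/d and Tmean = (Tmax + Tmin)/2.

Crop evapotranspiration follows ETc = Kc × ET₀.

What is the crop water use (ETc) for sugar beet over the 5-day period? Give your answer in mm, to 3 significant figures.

Tmean = (22.3 + 14.3)/2 = 18.30 °C
ET₀ = 0.0023 × 15.22 × (18.30 + 17.8) × √8.0 = 0.0023 × 15.22 × 36.10 × 2.8284 = 3.5743 mm/d
ETc = Kc × ET₀ = 1.18 × 3.5743 = 4.2177 mm/d
Over 5 days: 4.2177 × 5 = 21.089 mm

21.1 mm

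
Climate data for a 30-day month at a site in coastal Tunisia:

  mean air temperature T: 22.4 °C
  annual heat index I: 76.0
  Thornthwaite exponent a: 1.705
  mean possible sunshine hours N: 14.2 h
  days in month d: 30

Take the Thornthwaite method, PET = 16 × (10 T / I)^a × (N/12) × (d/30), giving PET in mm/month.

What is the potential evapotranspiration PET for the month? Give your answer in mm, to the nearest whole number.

10T/I = 10 × 22.4 / 76.0 = 2.9474
(10T/I)^a = 2.9474^1.705 = 6.3153
Uncorrected PET = 16 × 6.3153 = 101.045 mm
Correction = (N/12)(d/30) = (14.2/12)(30/30) = 1.1833
PET = 101.045 × 1.1833 = 119.567 mm/month

120 mm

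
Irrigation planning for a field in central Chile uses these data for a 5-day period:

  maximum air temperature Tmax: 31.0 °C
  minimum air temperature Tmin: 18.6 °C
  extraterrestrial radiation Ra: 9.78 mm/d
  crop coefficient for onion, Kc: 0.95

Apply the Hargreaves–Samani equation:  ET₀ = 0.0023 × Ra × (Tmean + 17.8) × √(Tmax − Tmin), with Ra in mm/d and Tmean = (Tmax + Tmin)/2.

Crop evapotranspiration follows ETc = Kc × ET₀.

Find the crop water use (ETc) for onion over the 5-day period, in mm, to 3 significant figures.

16.0 mm

Tmean = (31.0 + 18.6)/2 = 24.80 °C
ET₀ = 0.0023 × 9.78 × (24.80 + 17.8) × √12.4 = 0.0023 × 9.78 × 42.60 × 3.5214 = 3.3744 mm/d
ETc = Kc × ET₀ = 0.95 × 3.3744 = 3.2057 mm/d
Over 5 days: 3.2057 × 5 = 16.029 mm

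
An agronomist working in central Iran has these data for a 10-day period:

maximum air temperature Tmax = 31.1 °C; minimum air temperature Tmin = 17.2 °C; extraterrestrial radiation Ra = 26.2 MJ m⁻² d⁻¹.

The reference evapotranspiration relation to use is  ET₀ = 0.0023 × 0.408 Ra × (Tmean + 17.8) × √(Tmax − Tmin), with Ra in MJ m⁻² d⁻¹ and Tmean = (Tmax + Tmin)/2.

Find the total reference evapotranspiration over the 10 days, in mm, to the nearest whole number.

38 mm

Tmean = (31.1 + 17.2)/2 = 24.15 °C
0.408 Ra = 0.408 × 26.2 = 10.6896 mm/d equivalent
ET₀ = 0.0023 × 10.6896 × (24.15 + 17.8) × √13.9 = 0.0023 × 10.6896 × 41.95 × 3.7283 = 3.8453 mm/d
Over 10 days: 3.8453 × 10 = 38.453 mm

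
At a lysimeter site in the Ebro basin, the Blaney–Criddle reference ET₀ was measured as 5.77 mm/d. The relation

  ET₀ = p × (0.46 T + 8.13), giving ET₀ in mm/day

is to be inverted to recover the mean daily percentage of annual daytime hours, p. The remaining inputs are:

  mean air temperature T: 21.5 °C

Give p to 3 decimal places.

0.320

p = ET₀ / (0.46 T + 8.13) = 5.77 / (0.46 × 21.5 + 8.13) = 5.77 / 18.020 = 0.3202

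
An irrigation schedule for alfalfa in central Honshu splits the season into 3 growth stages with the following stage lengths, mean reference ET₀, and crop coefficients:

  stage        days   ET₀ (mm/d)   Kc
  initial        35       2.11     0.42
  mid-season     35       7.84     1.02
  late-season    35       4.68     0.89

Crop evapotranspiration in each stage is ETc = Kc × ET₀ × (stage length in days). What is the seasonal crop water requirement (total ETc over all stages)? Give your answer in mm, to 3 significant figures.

initial: 0.42 × 2.11 × 35 = 31.02 mm
mid-season: 1.02 × 7.84 × 35 = 279.89 mm
late-season: 0.89 × 4.68 × 35 = 145.78 mm
Seasonal total = 456.69 mm

457 mm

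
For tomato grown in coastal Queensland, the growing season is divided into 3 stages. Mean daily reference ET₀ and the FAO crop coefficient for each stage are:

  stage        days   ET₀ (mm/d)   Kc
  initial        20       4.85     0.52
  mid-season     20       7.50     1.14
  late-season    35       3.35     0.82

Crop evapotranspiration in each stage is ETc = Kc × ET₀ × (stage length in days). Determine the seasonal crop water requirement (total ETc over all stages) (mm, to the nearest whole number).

initial: 0.52 × 4.85 × 20 = 50.44 mm
mid-season: 1.14 × 7.50 × 20 = 171.00 mm
late-season: 0.82 × 3.35 × 35 = 96.15 mm
Seasonal total = 317.59 mm

318 mm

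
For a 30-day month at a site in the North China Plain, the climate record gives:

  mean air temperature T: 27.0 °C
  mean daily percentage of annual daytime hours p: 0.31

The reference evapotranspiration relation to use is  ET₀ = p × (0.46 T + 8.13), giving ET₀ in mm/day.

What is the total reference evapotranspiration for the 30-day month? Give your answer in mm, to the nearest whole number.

191 mm

ET₀ = 0.31 × (0.46 × 27.0 + 8.13) = 0.31 × 20.550 = 6.3705 mm/d
Monthly total = 6.3705 × 30 = 191.115 mm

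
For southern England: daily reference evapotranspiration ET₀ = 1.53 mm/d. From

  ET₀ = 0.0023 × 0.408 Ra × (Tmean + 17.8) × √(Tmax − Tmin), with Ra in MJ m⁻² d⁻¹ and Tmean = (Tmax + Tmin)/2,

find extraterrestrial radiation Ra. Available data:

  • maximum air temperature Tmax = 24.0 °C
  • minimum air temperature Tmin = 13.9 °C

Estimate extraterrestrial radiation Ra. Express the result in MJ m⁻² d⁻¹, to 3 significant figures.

Tmean = (24.0+13.9)/2 = 18.95 °C; ΔT = 10.1
Ra = ET₀ / [0.0023 × 0.408 × (Tmean+17.8) × √ΔT]
   = 1.53 / (0.0023 × 0.408 × 36.75 × 3.1780) = 13.960 MJ m⁻² d⁻¹

14.0 MJ m⁻² d⁻¹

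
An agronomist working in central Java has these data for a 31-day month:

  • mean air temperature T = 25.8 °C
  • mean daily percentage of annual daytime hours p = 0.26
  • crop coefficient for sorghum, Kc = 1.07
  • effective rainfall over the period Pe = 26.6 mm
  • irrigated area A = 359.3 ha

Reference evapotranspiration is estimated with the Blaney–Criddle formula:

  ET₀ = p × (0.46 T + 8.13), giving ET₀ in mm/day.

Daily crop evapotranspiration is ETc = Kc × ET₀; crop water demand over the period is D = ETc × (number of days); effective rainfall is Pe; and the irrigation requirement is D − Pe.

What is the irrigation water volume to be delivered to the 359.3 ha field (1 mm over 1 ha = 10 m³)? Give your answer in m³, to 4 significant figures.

ET₀ = 0.26 × (0.46 × 25.8 + 8.13) = 0.26 × 19.998 = 5.1995 mm/d
ETc = Kc × ET₀ = 1.07 × 5.1995 = 5.5635 mm/d
Crop demand D = ETc × 31 d = 5.5635 × 31 = 172.469 mm
D − Pe = 172.469 − 26.6 = 145.869 mm
Volume = 145.869 mm × 359.3 ha × 10 = 524107.3 m³

524100 m³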